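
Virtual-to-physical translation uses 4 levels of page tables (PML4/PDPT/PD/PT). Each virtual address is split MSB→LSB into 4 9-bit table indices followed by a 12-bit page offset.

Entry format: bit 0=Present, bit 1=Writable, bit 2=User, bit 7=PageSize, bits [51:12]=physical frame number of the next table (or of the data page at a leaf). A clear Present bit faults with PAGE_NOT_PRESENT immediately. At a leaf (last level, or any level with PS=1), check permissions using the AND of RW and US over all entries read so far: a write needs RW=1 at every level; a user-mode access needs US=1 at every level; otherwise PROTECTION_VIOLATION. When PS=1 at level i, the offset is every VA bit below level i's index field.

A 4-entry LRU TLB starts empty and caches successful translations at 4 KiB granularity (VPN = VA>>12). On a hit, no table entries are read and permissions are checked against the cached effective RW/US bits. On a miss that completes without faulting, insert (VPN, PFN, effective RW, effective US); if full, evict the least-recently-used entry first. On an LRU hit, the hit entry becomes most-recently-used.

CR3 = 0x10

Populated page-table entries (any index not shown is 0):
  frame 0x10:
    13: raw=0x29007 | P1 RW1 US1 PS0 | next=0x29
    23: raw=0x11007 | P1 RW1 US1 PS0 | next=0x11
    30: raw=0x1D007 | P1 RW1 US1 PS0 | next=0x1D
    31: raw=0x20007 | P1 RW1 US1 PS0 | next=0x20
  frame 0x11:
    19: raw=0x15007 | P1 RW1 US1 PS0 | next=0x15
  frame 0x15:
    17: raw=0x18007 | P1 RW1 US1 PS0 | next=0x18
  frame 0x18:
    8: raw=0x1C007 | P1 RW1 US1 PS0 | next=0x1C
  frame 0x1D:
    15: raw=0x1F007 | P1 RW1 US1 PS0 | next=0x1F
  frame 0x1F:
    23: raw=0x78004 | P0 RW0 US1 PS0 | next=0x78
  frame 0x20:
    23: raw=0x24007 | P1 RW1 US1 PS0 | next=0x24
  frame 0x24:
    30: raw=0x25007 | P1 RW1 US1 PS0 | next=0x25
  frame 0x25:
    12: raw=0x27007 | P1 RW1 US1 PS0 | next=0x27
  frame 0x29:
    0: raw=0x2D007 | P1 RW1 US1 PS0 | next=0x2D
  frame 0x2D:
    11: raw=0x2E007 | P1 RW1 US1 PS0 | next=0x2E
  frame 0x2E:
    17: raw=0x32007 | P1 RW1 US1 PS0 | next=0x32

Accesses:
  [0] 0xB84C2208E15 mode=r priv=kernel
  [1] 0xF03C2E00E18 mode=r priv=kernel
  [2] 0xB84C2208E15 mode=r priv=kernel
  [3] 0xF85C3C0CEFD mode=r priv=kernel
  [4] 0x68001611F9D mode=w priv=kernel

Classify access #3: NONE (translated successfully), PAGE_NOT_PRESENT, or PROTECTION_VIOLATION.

Walk each access:
#0 VA=0xB84C2208E15 (r,kernel):
  [0] read 0x10 idx=23: raw=0x11007 flags P=1 W=1 U=1 S=0
  [1] read 0x11 idx=19: raw=0x15007 flags P=1 W=1 U=1 S=0
  [2] read 0x15 idx=17: raw=0x18007 flags P=1 W=1 U=1 S=0
  [3] read 0x18 idx=8: raw=0x1C007 flags P=1 W=1 U=1 S=0
  → PA=0x1CE15  (4 entries read)
#1 VA=0xF03C2E00E18 (r,kernel):
  [0] read 0x10 idx=30: raw=0x1D007 flags P=1 W=1 U=1 S=0
  [1] read 0x1D idx=15: raw=0x1F007 flags P=1 W=1 U=1 S=0
  [2] read 0x1F idx=23: raw=0x78004 flags P=0 W=0 U=1 S=0
  ✗ PAGE_NOT_PRESENT  [3 reads]
#2 VA=0xB84C2208E15 (r,kernel):
  TLB hit vpn=0xB84C2208 → PA=0x1CE15
#3 VA=0xF85C3C0CEFD (r,kernel):
  [0] read 0x10 idx=31: raw=0x20007 flags P=1 W=1 U=1 S=0
  [1] read 0x20 idx=23: raw=0x24007 flags P=1 W=1 U=1 S=0
  [2] read 0x24 idx=30: raw=0x25007 flags P=1 W=1 U=1 S=0
  [3] read 0x25 idx=12: raw=0x27007 flags P=1 W=1 U=1 S=0
  → PA=0x27EFD  (4 entries read)
#4 VA=0x68001611F9D (w,kernel):
  [0] read 0x10 idx=13: raw=0x29007 flags P=1 W=1 U=1 S=0
  [1] read 0x29 idx=0: raw=0x2D007 flags P=1 W=1 U=1 S=0
  [2] read 0x2D idx=11: raw=0x2E007 flags P=1 W=1 U=1 S=0
  [3] read 0x2E idx=17: raw=0x32007 flags P=1 W=1 U=1 S=0
  → PA=0x32F9D  (4 entries read)

Access #3 fault: NONE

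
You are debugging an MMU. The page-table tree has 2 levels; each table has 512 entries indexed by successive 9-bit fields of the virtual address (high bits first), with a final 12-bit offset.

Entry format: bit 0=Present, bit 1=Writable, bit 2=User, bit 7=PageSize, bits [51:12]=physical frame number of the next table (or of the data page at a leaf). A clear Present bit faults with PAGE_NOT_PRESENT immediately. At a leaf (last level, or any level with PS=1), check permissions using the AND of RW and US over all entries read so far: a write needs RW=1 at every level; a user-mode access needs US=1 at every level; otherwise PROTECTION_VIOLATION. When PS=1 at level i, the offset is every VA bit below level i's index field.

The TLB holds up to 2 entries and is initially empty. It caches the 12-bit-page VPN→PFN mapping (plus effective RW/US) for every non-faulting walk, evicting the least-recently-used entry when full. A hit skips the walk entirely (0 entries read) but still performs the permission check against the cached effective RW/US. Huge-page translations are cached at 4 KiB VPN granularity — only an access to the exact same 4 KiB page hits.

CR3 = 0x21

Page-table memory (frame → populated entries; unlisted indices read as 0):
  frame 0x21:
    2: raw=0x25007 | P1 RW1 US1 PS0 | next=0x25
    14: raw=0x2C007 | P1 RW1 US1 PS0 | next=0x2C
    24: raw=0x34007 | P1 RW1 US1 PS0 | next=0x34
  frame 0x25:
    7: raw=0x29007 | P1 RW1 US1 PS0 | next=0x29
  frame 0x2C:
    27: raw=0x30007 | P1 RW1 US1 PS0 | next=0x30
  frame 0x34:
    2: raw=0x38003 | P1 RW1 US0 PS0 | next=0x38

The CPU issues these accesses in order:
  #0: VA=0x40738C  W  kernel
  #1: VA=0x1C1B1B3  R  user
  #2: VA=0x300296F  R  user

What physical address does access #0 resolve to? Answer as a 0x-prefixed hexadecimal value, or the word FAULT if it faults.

Trace:
#0 VA=0x40738C (w,kernel):
  lvl0: tbl 0x21, slot 2 ⇒ 0x25007 (P1/RW1/US1/PS0)
  lvl1: tbl 0x25, slot 7 ⇒ 0x29007 (P1/RW1/US1/PS0)
  → PA=0x2938C  (2 entries read)
#1 VA=0x1C1B1B3 (r,user):
  lvl0: tbl 0x21, slot 14 ⇒ 0x2C007 (P1/RW1/US1/PS0)
  lvl1: tbl 0x2C, slot 27 ⇒ 0x30007 (P1/RW1/US1/PS0)
  → PA=0x301B3  (2 entries read)
#2 VA=0x300296F (r,user):
  lvl0: tbl 0x21, slot 24 ⇒ 0x34007 (P1/RW1/US1/PS0)
  lvl1: tbl 0x34, slot 2 ⇒ 0x38003 (P1/RW1/US0/PS0)
  ⇒ fault: PROTECTION_VIOLATION  — 2 lookups

Access #0 PA: 0x2938C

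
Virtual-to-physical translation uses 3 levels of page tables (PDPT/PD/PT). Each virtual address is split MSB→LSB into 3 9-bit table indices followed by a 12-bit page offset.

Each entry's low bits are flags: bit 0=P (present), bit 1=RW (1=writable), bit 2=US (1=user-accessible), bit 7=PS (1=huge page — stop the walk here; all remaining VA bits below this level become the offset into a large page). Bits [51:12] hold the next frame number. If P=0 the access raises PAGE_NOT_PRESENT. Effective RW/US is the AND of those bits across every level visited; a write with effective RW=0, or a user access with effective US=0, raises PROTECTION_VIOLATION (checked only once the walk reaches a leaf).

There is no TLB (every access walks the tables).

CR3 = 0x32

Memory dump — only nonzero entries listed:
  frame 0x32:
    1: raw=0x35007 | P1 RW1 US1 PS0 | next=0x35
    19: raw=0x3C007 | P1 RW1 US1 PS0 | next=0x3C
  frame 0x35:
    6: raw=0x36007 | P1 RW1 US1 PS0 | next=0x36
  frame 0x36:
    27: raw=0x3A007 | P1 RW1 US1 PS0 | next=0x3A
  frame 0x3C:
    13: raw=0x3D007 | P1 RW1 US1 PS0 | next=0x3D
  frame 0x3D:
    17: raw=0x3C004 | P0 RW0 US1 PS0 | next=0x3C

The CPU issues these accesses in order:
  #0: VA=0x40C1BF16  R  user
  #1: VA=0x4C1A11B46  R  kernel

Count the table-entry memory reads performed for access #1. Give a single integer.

Trace:
#0 VA=0x40C1BF16 (r,user):
  L0 @0x32[1] → 0x35007  P=1,RW=1,US=1,PS=0
  L1 @0x35[6] → 0x36007  P=1,RW=1,US=1,PS=0
  L2 @0x36[27] → 0x3A007  P=1,RW=1,US=1,PS=0
  ⇒ phys 0x3AF16  [3 reads]
#1 VA=0x4C1A11B46 (r,kernel):
  L0 @0x32[19] → 0x3C007  P=1,RW=1,US=1,PS=0
  L1 @0x3C[13] → 0x3D007  P=1,RW=1,US=1,PS=0
  L2 @0x3D[17] → 0x3C004  P=0,RW=0,US=1,PS=0
  → PAGE_NOT_PRESENT  (3 entries read)

Entries read for #1: 3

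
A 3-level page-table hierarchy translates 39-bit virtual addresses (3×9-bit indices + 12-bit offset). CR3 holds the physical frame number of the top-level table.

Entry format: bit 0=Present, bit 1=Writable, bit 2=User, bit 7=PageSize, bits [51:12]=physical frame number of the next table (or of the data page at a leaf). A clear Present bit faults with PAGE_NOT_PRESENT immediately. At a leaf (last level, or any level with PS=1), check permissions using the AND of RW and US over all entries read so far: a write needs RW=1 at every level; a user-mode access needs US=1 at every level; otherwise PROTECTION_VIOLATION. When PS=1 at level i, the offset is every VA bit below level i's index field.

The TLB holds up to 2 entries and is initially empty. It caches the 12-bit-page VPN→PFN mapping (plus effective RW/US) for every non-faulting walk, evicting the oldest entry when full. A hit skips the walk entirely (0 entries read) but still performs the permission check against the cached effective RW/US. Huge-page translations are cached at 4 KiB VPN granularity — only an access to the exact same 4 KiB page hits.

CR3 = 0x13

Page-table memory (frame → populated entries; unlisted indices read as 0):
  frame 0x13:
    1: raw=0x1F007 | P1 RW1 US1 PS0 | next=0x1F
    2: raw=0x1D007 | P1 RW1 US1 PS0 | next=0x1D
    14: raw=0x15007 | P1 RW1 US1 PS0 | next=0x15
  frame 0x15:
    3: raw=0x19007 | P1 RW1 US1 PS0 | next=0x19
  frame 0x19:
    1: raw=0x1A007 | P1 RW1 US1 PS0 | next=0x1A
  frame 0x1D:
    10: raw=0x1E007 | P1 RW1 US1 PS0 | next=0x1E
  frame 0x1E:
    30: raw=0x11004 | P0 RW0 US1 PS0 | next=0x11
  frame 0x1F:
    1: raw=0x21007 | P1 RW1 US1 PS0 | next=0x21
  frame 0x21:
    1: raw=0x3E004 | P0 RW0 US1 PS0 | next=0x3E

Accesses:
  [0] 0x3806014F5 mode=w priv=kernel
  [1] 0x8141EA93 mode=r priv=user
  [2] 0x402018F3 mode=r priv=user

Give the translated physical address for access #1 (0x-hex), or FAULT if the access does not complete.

Trace:
#0 VA=0x3806014F5 (w,kernel):
  [0] read 0x13 idx=14: raw=0x15007 flags P=1 W=1 U=1 S=0
  [1] read 0x15 idx=3: raw=0x19007 flags P=1 W=1 U=1 S=0
  [2] read 0x19 idx=1: raw=0x1A007 flags P=1 W=1 U=1 S=0
  ✓ 0x1A4F5  — 3 lookups
#1 VA=0x8141EA93 (r,user):
  [0] read 0x13 idx=2: raw=0x1D007 flags P=1 W=1 U=1 S=0
  [1] read 0x1D idx=10: raw=0x1E007 flags P=1 W=1 U=1 S=0
  [2] read 0x1E idx=30: raw=0x11004 flags P=0 W=0 U=1 S=0
  ✗ PAGE_NOT_PRESENT  [3 reads]
#2 VA=0x402018F3 (r,user):
  [0] read 0x13 idx=1: raw=0x1F007 flags P=1 W=1 U=1 S=0
  [1] read 0x1F idx=1: raw=0x21007 flags P=1 W=1 U=1 S=0
  [2] read 0x21 idx=1: raw=0x3E004 flags P=0 W=0 U=1 S=0
  ✗ PAGE_NOT_PRESENT  [3 reads]

Access #1 PA: FAULT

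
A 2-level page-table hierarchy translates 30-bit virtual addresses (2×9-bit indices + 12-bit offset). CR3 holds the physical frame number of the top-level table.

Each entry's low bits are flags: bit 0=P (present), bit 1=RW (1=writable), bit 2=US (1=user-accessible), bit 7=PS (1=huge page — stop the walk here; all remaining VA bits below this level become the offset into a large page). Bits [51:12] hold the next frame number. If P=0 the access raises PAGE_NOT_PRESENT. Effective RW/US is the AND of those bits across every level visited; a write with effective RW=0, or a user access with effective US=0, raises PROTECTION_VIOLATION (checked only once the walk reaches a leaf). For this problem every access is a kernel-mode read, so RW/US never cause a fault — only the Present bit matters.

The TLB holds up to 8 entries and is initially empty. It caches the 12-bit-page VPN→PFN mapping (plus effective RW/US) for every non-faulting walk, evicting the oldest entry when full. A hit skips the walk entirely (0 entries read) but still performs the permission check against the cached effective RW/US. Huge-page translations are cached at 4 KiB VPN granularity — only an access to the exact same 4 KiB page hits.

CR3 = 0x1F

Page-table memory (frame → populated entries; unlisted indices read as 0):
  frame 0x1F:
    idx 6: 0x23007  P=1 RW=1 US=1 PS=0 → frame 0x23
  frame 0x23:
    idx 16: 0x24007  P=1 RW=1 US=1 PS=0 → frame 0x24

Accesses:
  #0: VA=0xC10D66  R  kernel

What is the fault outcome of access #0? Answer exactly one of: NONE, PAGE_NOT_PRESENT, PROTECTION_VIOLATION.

Trace:
#0 VA=0xC10D66 (r,kernel):
  [0] read 0x1F idx=6: raw=0x23007 flags P=1 W=1 U=1 S=0
  [1] read 0x23 idx=16: raw=0x24007 flags P=1 W=1 U=1 S=0
  ⇒ phys 0x24D66  [2 reads]

Access #0 fault: NONE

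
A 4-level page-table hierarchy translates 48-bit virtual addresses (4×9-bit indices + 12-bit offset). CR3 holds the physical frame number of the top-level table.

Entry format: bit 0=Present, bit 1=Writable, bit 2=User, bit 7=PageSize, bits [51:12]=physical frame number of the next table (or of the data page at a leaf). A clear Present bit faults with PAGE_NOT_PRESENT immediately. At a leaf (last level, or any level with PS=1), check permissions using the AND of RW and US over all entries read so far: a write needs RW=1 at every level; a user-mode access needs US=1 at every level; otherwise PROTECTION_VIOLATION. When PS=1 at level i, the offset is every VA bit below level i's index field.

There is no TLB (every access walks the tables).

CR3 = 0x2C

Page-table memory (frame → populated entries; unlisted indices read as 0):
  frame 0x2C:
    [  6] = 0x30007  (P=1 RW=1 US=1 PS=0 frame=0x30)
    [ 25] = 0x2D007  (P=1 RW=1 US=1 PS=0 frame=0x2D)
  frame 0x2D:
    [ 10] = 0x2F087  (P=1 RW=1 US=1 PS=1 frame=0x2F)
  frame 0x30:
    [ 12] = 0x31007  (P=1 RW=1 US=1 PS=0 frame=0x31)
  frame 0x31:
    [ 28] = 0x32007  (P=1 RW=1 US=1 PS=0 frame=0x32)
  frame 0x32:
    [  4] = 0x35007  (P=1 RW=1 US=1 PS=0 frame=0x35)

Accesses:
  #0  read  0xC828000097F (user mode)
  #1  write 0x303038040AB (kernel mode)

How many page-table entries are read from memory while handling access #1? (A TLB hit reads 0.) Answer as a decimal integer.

Per-access translation:
#0 VA=0xC828000097F (r,user):
  [0] read 0x2C idx=25: raw=0x2D007 flags P=1 W=1 U=1 S=0
  [1] read 0x2D idx=10: raw=0x2F087 flags P=1 W=1 U=1 S=1
  → PA=0x2F97F (huge @L1)  (2 entries read)
#1 VA=0x303038040AB (w,kernel):
  [0] read 0x2C idx=6: raw=0x30007 flags P=1 W=1 U=1 S=0
  [1] read 0x30 idx=12: raw=0x31007 flags P=1 W=1 U=1 S=0
  [2] read 0x31 idx=28: raw=0x32007 flags P=1 W=1 U=1 S=0
  [3] read 0x32 idx=4: raw=0x35007 flags P=1 W=1 U=1 S=0
  → PA=0x350AB  (4 entries read)

Entries read for #1: 4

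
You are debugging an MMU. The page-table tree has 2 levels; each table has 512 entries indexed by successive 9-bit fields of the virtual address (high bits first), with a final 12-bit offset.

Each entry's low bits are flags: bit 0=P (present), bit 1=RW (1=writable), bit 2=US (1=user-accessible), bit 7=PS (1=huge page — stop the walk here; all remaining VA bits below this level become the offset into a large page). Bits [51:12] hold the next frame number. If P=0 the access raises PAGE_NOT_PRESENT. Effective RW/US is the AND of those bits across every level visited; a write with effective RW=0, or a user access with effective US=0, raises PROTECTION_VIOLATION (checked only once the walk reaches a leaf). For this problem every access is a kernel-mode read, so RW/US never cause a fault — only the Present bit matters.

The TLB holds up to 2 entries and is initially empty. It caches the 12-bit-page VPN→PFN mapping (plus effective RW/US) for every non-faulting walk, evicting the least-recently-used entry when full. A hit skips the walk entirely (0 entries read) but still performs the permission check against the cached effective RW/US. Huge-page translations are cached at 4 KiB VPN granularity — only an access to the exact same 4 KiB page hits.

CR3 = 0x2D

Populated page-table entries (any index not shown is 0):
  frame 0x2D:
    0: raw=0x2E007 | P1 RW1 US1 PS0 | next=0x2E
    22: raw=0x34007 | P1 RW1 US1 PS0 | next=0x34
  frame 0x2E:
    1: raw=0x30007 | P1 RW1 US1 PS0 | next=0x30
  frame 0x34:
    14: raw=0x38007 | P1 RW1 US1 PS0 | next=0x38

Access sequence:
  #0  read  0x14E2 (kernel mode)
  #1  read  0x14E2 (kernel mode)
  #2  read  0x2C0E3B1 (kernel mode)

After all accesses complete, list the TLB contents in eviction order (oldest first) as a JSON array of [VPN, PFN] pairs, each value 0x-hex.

Walk each access:
#0 VA=0x14E2 (r,kernel):
  L0: frame=0x2D idx=0 entry=0x2E007 [P=1 RW=1 US=1 PS=0]
  L1: frame=0x2E idx=1 entry=0x30007 [P=1 RW=1 US=1 PS=0]
  ⇒ phys 0x304E2  [2 reads]
#1 VA=0x14E2 (r,kernel):
  TLB hit vpn=0x1 → PA=0x304E2
#2 VA=0x2C0E3B1 (r,kernel):
  L0: frame=0x2D idx=22 entry=0x34007 [P=1 RW=1 US=1 PS=0]
  L1: frame=0x34 idx=14 entry=0x38007 [P=1 RW=1 US=1 PS=0]
  ⇒ phys 0x383B1  [2 reads]

TLB: [["0x1", "0x30"], ["0x2C0E", "0x38"]]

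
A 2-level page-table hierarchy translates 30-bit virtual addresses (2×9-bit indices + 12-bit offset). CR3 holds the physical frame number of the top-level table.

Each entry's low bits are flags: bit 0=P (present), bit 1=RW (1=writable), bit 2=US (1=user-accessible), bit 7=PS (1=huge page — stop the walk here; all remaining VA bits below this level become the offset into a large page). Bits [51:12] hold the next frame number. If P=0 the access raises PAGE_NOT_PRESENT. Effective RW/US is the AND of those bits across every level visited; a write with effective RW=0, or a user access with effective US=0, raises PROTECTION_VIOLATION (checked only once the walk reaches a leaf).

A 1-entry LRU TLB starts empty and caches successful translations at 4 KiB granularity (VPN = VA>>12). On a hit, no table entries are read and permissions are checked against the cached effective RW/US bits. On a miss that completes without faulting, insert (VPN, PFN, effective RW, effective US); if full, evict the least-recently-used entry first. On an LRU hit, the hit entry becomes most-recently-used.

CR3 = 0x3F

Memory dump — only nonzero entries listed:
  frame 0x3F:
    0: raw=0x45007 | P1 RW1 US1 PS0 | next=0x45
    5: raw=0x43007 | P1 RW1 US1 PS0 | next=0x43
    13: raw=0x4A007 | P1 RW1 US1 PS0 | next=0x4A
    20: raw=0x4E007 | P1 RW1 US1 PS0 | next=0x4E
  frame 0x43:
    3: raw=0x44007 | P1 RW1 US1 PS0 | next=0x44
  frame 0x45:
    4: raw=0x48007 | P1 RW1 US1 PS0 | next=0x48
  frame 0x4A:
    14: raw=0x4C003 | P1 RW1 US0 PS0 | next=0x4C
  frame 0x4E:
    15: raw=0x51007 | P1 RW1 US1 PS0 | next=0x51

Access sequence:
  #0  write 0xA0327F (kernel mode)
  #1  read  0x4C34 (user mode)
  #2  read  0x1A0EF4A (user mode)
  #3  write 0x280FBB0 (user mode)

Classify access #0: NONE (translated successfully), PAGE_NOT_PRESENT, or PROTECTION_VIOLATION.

Walk each access:
#0 VA=0xA0327F (w,kernel):
  L0 @0x3F[5] → 0x43007  P=1,RW=1,US=1,PS=0
  L1 @0x43[3] → 0x44007  P=1,RW=1,US=1,PS=0
  → PA=0x4427F  (2 entries read)
#1 VA=0x4C34 (r,user):
  L0 @0x3F[0] → 0x45007  P=1,RW=1,US=1,PS=0
  L1 @0x45[4] → 0x48007  P=1,RW=1,US=1,PS=0
  → PA=0x48C34  (2 entries read)
#2 VA=0x1A0EF4A (r,user):
  L0 @0x3F[13] → 0x4A007  P=1,RW=1,US=1,PS=0
  L1 @0x4A[14] → 0x4C003  P=1,RW=1,US=0,PS=0
  → PROTECTION_VIOLATION  (2 entries read)
#3 VA=0x280FBB0 (w,user):
  L0 @0x3F[20] → 0x4E007  P=1,RW=1,US=1,PS=0
  L1 @0x4E[15] → 0x51007  P=1,RW=1,US=1,PS=0
  → PA=0x51BB0  (2 entries read)

Access #0 fault: NONE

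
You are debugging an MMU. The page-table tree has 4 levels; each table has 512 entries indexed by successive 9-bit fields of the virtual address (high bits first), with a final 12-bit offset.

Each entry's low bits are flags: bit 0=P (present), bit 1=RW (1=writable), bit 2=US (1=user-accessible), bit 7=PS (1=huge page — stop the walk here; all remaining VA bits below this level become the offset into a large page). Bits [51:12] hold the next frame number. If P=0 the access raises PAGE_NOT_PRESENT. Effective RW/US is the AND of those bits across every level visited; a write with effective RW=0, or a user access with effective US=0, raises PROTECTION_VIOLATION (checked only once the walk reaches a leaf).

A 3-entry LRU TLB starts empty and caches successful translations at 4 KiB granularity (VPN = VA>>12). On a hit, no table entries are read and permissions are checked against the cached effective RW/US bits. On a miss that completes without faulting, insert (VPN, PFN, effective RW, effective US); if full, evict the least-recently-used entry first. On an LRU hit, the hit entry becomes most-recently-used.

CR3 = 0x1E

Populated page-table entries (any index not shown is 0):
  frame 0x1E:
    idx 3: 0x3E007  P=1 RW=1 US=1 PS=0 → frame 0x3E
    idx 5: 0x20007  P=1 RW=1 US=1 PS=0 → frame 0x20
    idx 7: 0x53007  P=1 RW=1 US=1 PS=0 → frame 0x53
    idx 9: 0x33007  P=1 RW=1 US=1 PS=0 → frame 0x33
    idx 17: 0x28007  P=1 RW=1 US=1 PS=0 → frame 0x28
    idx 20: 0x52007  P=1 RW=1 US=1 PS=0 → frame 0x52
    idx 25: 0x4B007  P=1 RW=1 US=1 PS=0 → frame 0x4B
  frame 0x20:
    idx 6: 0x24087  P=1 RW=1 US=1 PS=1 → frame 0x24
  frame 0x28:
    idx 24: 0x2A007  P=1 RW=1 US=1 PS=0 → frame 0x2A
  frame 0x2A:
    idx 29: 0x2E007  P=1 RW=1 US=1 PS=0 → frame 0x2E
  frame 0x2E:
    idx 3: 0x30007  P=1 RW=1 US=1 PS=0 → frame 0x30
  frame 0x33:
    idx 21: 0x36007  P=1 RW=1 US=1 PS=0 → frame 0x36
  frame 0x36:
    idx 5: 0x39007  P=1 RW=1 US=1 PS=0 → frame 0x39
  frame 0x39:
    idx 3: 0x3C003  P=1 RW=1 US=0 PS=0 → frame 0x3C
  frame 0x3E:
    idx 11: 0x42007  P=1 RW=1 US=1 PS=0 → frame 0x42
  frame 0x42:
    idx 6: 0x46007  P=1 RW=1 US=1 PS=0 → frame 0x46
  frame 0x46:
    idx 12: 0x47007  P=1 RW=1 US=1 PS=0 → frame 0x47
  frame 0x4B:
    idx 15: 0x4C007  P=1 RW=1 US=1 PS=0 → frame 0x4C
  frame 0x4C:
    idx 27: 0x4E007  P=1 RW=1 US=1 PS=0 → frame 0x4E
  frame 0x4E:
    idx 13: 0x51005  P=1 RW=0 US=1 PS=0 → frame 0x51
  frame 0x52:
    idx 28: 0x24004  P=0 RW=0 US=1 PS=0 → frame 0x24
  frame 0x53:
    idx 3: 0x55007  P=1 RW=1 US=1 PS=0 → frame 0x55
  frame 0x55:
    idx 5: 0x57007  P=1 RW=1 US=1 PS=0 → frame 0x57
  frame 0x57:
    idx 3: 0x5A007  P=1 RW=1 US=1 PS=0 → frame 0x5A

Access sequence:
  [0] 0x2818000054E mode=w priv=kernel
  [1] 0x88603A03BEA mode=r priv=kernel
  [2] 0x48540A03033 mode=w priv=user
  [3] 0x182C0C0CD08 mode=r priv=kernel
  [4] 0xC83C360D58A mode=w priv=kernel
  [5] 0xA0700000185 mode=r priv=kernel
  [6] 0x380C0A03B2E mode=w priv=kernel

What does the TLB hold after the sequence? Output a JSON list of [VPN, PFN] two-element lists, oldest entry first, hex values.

Trace:
#0 VA=0x2818000054E (w,kernel):
  L0: frame=0x1E idx=5 entry=0x20007 [P=1 RW=1 US=1 PS=0]
  L1: frame=0x20 idx=6 entry=0x24087 [P=1 RW=1 US=1 PS=1]
  → PA=0x2454E (huge @L1)  (2 entries read)
#1 VA=0x88603A03BEA (r,kernel):
  L0: frame=0x1E idx=17 entry=0x28007 [P=1 RW=1 US=1 PS=0]
  L1: frame=0x28 idx=24 entry=0x2A007 [P=1 RW=1 US=1 PS=0]
  L2: frame=0x2A idx=29 entry=0x2E007 [P=1 RW=1 US=1 PS=0]
  L3: frame=0x2E idx=3 entry=0x30007 [P=1 RW=1 US=1 PS=0]
  → PA=0x30BEA  (4 entries read)
#2 VA=0x48540A03033 (w,user):
  L0: frame=0x1E idx=9 entry=0x33007 [P=1 RW=1 US=1 PS=0]
  L1: frame=0x33 idx=21 entry=0x36007 [P=1 RW=1 US=1 PS=0]
  L2: frame=0x36 idx=5 entry=0x39007 [P=1 RW=1 US=1 PS=0]
  L3: frame=0x39 idx=3 entry=0x3C003 [P=1 RW=1 US=0 PS=0]
  ⇒ fault: PROTECTION_VIOLATION  — 4 lookups
#3 VA=0x182C0C0CD08 (r,kernel):
  L0: frame=0x1E idx=3 entry=0x3E007 [P=1 RW=1 US=1 PS=0]
  L1: frame=0x3E idx=11 entry=0x42007 [P=1 RW=1 US=1 PS=0]
  L2: frame=0x42 idx=6 entry=0x46007 [P=1 RW=1 US=1 PS=0]
  L3: frame=0x46 idx=12 entry=0x47007 [P=1 RW=1 US=1 PS=0]
  → PA=0x47D08  (4 entries read)
#4 VA=0xC83C360D58A (w,kernel):
  L0: frame=0x1E idx=25 entry=0x4B007 [P=1 RW=1 US=1 PS=0]
  L1: frame=0x4B idx=15 entry=0x4C007 [P=1 RW=1 US=1 PS=0]
  L2: frame=0x4C idx=27 entry=0x4E007 [P=1 RW=1 US=1 PS=0]
  L3: frame=0x4E idx=13 entry=0x51005 [P=1 RW=0 US=1 PS=0]
  ⇒ fault: PROTECTION_VIOLATION  — 4 lookups
#5 VA=0xA0700000185 (r,kernel):
  L0: frame=0x1E idx=20 entry=0x52007 [P=1 RW=1 US=1 PS=0]
  L1: frame=0x52 idx=28 entry=0x24004 [P=0 RW=0 US=1 PS=0]
  ⇒ fault: PAGE_NOT_PRESENT  — 2 lookups
#6 VA=0x380C0A03B2E (w,kernel):
  L0: frame=0x1E idx=7 entry=0x53007 [P=1 RW=1 US=1 PS=0]
  L1: frame=0x53 idx=3 entry=0x55007 [P=1 RW=1 US=1 PS=0]
  L2: frame=0x55 idx=5 entry=0x57007 [P=1 RW=1 US=1 PS=0]
  L3: frame=0x57 idx=3 entry=0x5A007 [P=1 RW=1 US=1 PS=0]
  → PA=0x5AB2E  (4 entries read)

TLB: [["0x88603A03", "0x30"], ["0x182C0C0C", "0x47"], ["0x380C0A03", "0x5A"]]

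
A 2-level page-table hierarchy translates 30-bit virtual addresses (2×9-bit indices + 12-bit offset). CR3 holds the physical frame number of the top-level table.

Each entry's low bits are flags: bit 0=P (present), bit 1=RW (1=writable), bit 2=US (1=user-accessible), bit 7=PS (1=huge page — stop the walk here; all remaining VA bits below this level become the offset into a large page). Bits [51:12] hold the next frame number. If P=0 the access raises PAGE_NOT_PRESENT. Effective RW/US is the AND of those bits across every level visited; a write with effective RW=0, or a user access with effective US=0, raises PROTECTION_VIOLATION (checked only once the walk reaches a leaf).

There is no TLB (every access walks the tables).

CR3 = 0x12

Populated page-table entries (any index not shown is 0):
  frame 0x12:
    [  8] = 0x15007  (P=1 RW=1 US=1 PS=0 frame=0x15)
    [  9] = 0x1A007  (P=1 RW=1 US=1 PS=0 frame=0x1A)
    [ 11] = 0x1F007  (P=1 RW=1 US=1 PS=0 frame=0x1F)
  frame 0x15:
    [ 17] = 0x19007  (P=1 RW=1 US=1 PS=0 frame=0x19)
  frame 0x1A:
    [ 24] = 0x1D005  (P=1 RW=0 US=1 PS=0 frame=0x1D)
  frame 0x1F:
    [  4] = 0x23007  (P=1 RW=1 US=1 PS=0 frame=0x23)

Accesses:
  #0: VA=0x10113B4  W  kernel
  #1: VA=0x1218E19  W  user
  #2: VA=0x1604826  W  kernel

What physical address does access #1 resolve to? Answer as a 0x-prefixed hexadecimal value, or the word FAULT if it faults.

Per-access translation:
#0 VA=0x10113B4 (w,kernel):
  L0 @0x12[8] → 0x15007  P=1,RW=1,US=1,PS=0
  L1 @0x15[17] → 0x19007  P=1,RW=1,US=1,PS=0
  → PA=0x193B4  (2 entries read)
#1 VA=0x1218E19 (w,user):
  L0 @0x12[9] → 0x1A007  P=1,RW=1,US=1,PS=0
  L1 @0x1A[24] → 0x1D005  P=1,RW=0,US=1,PS=0
  → PROTECTION_VIOLATION  (2 entries read)
#2 VA=0x1604826 (w,kernel):
  L0 @0x12[11] → 0x1F007  P=1,RW=1,US=1,PS=0
  L1 @0x1F[4] → 0x23007  P=1,RW=1,US=1,PS=0
  → PA=0x23826  (2 entries read)

Access #1 PA: FAULT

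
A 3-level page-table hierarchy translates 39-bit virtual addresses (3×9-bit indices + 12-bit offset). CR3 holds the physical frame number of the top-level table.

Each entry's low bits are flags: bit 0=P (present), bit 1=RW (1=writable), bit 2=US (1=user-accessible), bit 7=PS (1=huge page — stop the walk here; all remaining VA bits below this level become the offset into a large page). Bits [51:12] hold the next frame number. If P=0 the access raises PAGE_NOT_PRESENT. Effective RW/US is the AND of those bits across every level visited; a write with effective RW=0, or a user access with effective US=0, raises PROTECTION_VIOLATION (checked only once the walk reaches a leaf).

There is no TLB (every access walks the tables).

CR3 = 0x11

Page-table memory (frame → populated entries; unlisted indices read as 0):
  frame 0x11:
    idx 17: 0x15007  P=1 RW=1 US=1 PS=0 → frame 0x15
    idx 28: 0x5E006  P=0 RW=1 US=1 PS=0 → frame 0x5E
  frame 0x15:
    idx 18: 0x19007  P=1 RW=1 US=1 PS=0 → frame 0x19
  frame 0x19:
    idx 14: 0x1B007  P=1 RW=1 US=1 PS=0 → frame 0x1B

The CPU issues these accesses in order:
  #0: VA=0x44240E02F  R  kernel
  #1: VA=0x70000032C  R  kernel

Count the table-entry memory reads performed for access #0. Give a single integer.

Walk each access:
#0 VA=0x44240E02F (r,kernel):
  [0] read 0x11 idx=17: raw=0x15007 flags P=1 W=1 U=1 S=0
  [1] read 0x15 idx=18: raw=0x19007 flags P=1 W=1 U=1 S=0
  [2] read 0x19 idx=14: raw=0x1B007 flags P=1 W=1 U=1 S=0
  ⇒ phys 0x1B02F  [3 reads]
#1 VA=0x70000032C (r,kernel):
  [0] read 0x11 idx=28: raw=0x5E006 flags P=0 W=1 U=1 S=0
  ⇒ fault: PAGE_NOT_PRESENT  — 1 lookups

Entries read for #0: 3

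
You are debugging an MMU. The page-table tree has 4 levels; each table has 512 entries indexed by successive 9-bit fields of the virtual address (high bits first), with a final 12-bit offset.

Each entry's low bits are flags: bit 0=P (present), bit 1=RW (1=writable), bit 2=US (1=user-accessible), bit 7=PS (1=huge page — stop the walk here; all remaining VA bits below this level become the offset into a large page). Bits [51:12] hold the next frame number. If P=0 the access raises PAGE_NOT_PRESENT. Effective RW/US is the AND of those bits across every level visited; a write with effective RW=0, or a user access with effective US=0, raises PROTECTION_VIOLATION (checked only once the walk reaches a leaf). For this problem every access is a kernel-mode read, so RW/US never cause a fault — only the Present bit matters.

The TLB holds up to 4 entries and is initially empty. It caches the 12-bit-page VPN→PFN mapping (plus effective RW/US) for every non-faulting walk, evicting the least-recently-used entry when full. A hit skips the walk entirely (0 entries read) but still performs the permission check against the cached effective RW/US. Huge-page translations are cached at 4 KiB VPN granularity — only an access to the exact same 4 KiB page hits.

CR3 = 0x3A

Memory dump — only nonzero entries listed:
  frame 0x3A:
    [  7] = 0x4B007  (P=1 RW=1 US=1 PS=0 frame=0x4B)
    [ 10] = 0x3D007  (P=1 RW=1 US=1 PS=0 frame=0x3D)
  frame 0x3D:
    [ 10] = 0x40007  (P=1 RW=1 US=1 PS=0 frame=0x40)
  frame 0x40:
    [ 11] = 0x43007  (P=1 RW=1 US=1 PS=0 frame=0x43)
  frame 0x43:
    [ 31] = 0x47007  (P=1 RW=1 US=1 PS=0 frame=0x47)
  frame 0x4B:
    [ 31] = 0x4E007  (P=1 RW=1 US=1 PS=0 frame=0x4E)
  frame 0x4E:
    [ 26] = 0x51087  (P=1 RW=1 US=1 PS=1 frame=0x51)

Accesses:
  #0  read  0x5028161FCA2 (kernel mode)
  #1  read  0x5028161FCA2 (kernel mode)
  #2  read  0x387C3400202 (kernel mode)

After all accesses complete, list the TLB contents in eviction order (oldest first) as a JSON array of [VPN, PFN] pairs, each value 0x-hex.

Per-access translation:
#0 VA=0x5028161FCA2 (r,kernel):
  L0 @0x3A[10] → 0x3D007  P=1,RW=1,US=1,PS=0
  L1 @0x3D[10] → 0x40007  P=1,RW=1,US=1,PS=0
  L2 @0x40[11] → 0x43007  P=1,RW=1,US=1,PS=0
  L3 @0x43[31] → 0x47007  P=1,RW=1,US=1,PS=0
  ✓ 0x47CA2  — 4 lookups
#1 VA=0x5028161FCA2 (r,kernel):
  TLB hit vpn=0x5028161F → PA=0x47CA2
#2 VA=0x387C3400202 (r,kernel):
  L0 @0x3A[7] → 0x4B007  P=1,RW=1,US=1,PS=0
  L1 @0x4B[31] → 0x4E007  P=1,RW=1,US=1,PS=0
  L2 @0x4E[26] → 0x51087  P=1,RW=1,US=1,PS=1
  ✓ 0x51202 (huge @L2)  — 3 lookups

TLB: [["0x5028161F", "0x47"], ["0x387C3400", "0x51"]]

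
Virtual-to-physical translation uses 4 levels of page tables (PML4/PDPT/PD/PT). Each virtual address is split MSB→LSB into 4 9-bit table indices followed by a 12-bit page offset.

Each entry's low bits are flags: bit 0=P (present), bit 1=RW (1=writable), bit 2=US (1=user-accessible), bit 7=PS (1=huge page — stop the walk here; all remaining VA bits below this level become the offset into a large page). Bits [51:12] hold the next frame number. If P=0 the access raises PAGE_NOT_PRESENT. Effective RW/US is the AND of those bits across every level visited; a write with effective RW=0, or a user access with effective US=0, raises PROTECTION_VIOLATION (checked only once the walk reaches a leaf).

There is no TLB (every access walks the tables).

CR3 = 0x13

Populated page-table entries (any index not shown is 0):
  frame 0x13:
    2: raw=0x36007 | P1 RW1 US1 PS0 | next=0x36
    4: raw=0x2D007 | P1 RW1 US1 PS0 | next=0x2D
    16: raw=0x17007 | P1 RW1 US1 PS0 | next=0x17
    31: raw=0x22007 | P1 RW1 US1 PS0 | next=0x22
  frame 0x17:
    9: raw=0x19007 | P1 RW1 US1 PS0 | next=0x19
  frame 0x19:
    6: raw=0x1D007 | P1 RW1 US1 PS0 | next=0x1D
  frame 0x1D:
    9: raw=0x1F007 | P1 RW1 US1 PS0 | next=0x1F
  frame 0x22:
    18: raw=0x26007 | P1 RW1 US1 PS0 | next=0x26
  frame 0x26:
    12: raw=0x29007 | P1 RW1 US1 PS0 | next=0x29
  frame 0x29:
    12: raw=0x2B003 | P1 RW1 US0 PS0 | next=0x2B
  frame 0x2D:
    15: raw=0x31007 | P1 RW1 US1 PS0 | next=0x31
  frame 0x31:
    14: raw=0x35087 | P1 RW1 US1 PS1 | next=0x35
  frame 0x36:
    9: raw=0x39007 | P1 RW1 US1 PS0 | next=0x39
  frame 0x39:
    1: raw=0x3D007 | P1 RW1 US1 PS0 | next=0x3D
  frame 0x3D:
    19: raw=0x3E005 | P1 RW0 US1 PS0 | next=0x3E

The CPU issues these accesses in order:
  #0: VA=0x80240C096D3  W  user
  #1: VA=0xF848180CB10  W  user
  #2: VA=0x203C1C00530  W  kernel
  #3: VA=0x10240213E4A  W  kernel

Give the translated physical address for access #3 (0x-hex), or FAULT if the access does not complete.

Walk each access:
#0 VA=0x80240C096D3 (w,user):
  L0: frame=0x13 idx=16 entry=0x17007 [P=1 RW=1 US=1 PS=0]
  L1: frame=0x17 idx=9 entry=0x19007 [P=1 RW=1 US=1 PS=0]
  L2: frame=0x19 idx=6 entry=0x1D007 [P=1 RW=1 US=1 PS=0]
  L3: frame=0x1D idx=9 entry=0x1F007 [P=1 RW=1 US=1 PS=0]
  → PA=0x1F6D3  (4 entries read)
#1 VA=0xF848180CB10 (w,user):
  L0: frame=0x13 idx=31 entry=0x22007 [P=1 RW=1 US=1 PS=0]
  L1: frame=0x22 idx=18 entry=0x26007 [P=1 RW=1 US=1 PS=0]
  L2: frame=0x26 idx=12 entry=0x29007 [P=1 RW=1 US=1 PS=0]
  L3: frame=0x29 idx=12 entry=0x2B003 [P=1 RW=1 US=0 PS=0]
  → PROTECTION_VIOLATION  (4 entries read)
#2 VA=0x203C1C00530 (w,kernel):
  L0: frame=0x13 idx=4 entry=0x2D007 [P=1 RW=1 US=1 PS=0]
  L1: frame=0x2D idx=15 entry=0x31007 [P=1 RW=1 US=1 PS=0]
  L2: frame=0x31 idx=14 entry=0x35087 [P=1 RW=1 US=1 PS=1]
  → PA=0x35530 (huge @L2)  (3 entries read)
#3 VA=0x10240213E4A (w,kernel):
  L0: frame=0x13 idx=2 entry=0x36007 [P=1 RW=1 US=1 PS=0]
  L1: frame=0x36 idx=9 entry=0x39007 [P=1 RW=1 US=1 PS=0]
  L2: frame=0x39 idx=1 entry=0x3D007 [P=1 RW=1 US=1 PS=0]
  L3: frame=0x3D idx=19 entry=0x3E005 [P=1 RW=0 US=1 PS=0]
  → PROTECTION_VIOLATION  (4 entries read)

Access #3 PA: FAULT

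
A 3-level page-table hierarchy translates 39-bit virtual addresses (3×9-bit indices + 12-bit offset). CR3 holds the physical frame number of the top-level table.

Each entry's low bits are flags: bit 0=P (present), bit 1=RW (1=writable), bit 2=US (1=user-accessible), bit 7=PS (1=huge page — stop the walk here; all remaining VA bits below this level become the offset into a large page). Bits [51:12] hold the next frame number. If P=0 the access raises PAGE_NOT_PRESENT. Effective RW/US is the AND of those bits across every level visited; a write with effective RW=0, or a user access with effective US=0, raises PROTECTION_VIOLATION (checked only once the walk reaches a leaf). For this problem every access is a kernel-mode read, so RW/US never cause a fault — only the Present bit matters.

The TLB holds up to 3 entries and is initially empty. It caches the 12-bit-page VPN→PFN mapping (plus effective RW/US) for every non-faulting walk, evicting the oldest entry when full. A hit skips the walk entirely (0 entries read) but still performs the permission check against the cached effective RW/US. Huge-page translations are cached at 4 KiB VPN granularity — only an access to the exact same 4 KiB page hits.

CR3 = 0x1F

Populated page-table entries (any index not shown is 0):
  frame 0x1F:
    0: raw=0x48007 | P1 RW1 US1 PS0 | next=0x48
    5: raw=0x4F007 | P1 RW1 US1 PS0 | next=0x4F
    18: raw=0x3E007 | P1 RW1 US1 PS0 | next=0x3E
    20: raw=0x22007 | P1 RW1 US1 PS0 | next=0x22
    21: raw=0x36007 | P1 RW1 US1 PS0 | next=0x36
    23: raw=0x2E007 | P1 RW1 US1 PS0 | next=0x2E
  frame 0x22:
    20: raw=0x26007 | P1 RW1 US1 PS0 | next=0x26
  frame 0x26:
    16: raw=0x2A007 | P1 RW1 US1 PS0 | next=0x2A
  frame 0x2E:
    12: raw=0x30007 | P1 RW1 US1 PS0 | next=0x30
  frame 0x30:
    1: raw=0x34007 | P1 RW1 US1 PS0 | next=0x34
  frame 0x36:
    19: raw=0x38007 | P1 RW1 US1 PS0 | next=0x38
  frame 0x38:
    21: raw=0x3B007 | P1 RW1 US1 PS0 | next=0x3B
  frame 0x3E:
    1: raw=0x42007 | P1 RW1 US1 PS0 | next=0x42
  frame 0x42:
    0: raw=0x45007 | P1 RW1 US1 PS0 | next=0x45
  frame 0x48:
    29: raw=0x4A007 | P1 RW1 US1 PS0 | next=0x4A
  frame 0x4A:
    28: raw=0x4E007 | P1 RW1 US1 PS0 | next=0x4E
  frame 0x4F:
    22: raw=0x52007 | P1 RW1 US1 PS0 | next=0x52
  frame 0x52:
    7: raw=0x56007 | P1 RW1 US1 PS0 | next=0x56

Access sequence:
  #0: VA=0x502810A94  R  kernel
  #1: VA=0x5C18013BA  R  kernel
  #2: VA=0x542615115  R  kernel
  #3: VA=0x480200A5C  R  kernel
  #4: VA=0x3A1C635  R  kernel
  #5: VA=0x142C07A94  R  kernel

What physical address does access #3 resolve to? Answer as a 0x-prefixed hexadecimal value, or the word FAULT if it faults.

Walk each access:
#0 VA=0x502810A94 (r,kernel):
  [0] read 0x1F idx=20: raw=0x22007 flags P=1 W=1 U=1 S=0
  [1] read 0x22 idx=20: raw=0x26007 flags P=1 W=1 U=1 S=0
  [2] read 0x26 idx=16: raw=0x2A007 flags P=1 W=1 U=1 S=0
  → PA=0x2AA94  (3 entries read)
#1 VA=0x5C18013BA (r,kernel):
  [0] read 0x1F idx=23: raw=0x2E007 flags P=1 W=1 U=1 S=0
  [1] read 0x2E idx=12: raw=0x30007 flags P=1 W=1 U=1 S=0
  [2] read 0x30 idx=1: raw=0x34007 flags P=1 W=1 U=1 S=0
  → PA=0x343BA  (3 entries read)
#2 VA=0x542615115 (r,kernel):
  [0] read 0x1F idx=21: raw=0x36007 flags P=1 W=1 U=1 S=0
  [1] read 0x36 idx=19: raw=0x38007 flags P=1 W=1 U=1 S=0
  [2] read 0x38 idx=21: raw=0x3B007 flags P=1 W=1 U=1 S=0
  → PA=0x3B115  (3 entries read)
#3 VA=0x480200A5C (r,kernel):
  [0] read 0x1F idx=18: raw=0x3E007 flags P=1 W=1 U=1 S=0
  [1] read 0x3E idx=1: raw=0x42007 flags P=1 W=1 U=1 S=0
  [2] read 0x42 idx=0: raw=0x45007 flags P=1 W=1 U=1 S=0
  → PA=0x45A5C  (3 entries read)
#4 VA=0x3A1C635 (r,kernel):
  [0] read 0x1F idx=0: raw=0x48007 flags P=1 W=1 U=1 S=0
  [1] read 0x48 idx=29: raw=0x4A007 flags P=1 W=1 U=1 S=0
  [2] read 0x4A idx=28: raw=0x4E007 flags P=1 W=1 U=1 S=0
  → PA=0x4E635  (3 entries read)
#5 VA=0x142C07A94 (r,kernel):
  [0] read 0x1F idx=5: raw=0x4F007 flags P=1 W=1 U=1 S=0
  [1] read 0x4F idx=22: raw=0x52007 flags P=1 W=1 U=1 S=0
  [2] read 0x52 idx=7: raw=0x56007 flags P=1 W=1 U=1 S=0
  → PA=0x56A94  (3 entries read)

Access #3 PA: 0x45A5C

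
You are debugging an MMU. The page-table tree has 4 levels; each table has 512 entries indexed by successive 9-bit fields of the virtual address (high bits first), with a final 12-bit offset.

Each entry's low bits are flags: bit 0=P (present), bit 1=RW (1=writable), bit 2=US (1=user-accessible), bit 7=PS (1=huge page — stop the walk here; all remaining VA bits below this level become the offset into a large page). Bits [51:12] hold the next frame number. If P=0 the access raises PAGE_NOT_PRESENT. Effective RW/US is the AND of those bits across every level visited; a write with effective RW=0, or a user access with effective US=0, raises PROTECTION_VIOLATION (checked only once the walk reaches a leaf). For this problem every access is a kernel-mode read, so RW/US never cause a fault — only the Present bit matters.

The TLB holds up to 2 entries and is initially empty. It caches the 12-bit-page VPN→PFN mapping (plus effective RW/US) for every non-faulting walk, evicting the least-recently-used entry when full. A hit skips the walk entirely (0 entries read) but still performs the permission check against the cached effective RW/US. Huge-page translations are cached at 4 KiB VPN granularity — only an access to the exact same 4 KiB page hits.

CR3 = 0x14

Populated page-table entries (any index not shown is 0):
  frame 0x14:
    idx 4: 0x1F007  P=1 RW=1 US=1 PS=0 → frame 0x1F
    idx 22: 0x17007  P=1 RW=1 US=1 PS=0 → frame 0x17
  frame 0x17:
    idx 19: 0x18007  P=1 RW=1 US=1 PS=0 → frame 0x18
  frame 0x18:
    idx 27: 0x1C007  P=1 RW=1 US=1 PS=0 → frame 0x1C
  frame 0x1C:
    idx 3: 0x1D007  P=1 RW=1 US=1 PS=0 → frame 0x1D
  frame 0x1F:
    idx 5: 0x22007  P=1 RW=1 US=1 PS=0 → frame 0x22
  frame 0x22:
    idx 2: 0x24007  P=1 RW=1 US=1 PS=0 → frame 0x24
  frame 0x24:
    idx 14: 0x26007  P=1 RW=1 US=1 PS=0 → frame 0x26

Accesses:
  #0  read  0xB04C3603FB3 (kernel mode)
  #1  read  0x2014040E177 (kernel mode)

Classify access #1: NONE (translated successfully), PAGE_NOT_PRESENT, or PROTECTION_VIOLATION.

Per-access translation:
#0 VA=0xB04C3603FB3 (r,kernel):
  lvl0: tbl 0x14, slot 22 ⇒ 0x17007 (P1/RW1/US1/PS0)
  lvl1: tbl 0x17, slot 19 ⇒ 0x18007 (P1/RW1/US1/PS0)
  lvl2: tbl 0x18, slot 27 ⇒ 0x1C007 (P1/RW1/US1/PS0)
  lvl3: tbl 0x1C, slot 3 ⇒ 0x1D007 (P1/RW1/US1/PS0)
  ⇒ phys 0x1DFB3  [4 reads]
#1 VA=0x2014040E177 (r,kernel):
  lvl0: tbl 0x14, slot 4 ⇒ 0x1F007 (P1/RW1/US1/PS0)
  lvl1: tbl 0x1F, slot 5 ⇒ 0x22007 (P1/RW1/US1/PS0)
  lvl2: tbl 0x22, slot 2 ⇒ 0x24007 (P1/RW1/US1/PS0)
  lvl3: tbl 0x24, slot 14 ⇒ 0x26007 (P1/RW1/US1/PS0)
  ⇒ phys 0x26177  [4 reads]

Access #1 fault: NONE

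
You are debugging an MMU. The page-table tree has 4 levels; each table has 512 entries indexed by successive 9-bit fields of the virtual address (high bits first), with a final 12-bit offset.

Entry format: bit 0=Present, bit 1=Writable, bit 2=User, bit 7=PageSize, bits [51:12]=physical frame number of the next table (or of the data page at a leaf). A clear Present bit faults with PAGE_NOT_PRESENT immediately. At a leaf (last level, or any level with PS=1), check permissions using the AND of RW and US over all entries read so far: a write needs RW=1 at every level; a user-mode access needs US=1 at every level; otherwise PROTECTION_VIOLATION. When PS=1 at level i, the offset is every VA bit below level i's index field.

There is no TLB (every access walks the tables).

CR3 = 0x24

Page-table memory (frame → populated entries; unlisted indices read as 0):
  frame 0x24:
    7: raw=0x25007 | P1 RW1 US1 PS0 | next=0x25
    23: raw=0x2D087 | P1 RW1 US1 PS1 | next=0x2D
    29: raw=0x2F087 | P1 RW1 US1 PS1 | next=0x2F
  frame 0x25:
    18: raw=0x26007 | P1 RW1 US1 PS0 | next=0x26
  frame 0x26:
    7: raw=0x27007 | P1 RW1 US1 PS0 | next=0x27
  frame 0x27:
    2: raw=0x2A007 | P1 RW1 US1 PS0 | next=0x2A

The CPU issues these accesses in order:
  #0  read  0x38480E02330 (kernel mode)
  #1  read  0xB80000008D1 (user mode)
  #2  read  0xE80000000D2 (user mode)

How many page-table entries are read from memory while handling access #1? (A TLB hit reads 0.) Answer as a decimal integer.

Walk each access:
#0 VA=0x38480E02330 (r,kernel):
  [0] read 0x24 idx=7: raw=0x25007 flags P=1 W=1 U=1 S=0
  [1] read 0x25 idx=18: raw=0x26007 flags P=1 W=1 U=1 S=0
  [2] read 0x26 idx=7: raw=0x27007 flags P=1 W=1 U=1 S=0
  [3] read 0x27 idx=2: raw=0x2A007 flags P=1 W=1 U=1 S=0
  ⇒ phys 0x2A330  [4 reads]
#1 VA=0xB80000008D1 (r,user):
  [0] read 0x24 idx=23: raw=0x2D087 flags P=1 W=1 U=1 S=1
  ⇒ phys 0x2D8D1 (huge @L0)  [1 reads]
#2 VA=0xE80000000D2 (r,user):
  [0] read 0x24 idx=29: raw=0x2F087 flags P=1 W=1 U=1 S=1
  ⇒ phys 0x2F0D2 (huge @L0)  [1 reads]

Entries read for #1: 1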